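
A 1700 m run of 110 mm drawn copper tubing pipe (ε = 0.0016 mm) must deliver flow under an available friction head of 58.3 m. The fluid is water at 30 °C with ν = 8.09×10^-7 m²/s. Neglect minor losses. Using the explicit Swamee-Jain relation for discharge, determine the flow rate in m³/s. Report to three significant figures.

Swamee-Jain (Type II): Q = -0.965·√(gD⁵h_f/L)·ln[ε/(3.7D) + √(3.17ν²L/(gD³h_f))]
√(gD⁵h_f/L) = √(9.81·0.110⁵·58.3/1700) = 0.002328
ε/(3.7D) = 3.93×10^-6; √(3.17ν²L/(gD³h_f)) = 6.81×10^-5
Q = -0.965·0.002328·ln(7.200×10^-5) = 0.02143 m³/s
Check: V = 2.25 m/s, Re = 3.07×10^5, f = 0.01449, h_f = 58.0 m ≈ 58.3 m ✓

Q ≈ 0.0214 m³/s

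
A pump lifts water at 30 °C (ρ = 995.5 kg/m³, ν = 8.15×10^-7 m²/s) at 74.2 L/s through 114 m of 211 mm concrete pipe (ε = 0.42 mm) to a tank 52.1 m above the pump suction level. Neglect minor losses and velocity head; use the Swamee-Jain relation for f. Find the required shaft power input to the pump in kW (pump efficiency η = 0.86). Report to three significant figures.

P_shaft ≈ 46.4 kW

V = 4Q/(πD²) = 2.122 m/s; Re = 5.49×10^5; ε/D = 0.00199; f = 0.02383
h_f = f(L/D)V²/2g = 2.955 m
Total head H = z + h_f = 52.1 + 2.955 = 55.06 m
P_hyd = ρgQH = 995.5·9.81·0.0742·55.06 = 39.89 kW
P_shaft = P_hyd/η = 39.89/0.86 = 46.39 kW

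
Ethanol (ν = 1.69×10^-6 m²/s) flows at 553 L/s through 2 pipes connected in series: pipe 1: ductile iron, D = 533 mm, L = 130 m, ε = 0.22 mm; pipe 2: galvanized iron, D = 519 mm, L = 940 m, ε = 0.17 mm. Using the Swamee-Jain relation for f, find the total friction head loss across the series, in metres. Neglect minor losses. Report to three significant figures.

Pipe 1: V = 2.478 m/s, Re = 7.82×10^5, ε/D = 4.13×10^-4, f = 0.01683, h_1 = f(L/D)V²/2g = 1.286 m
Pipe 2: V = 2.614 m/s, Re = 8.03×10^5, ε/D = 3.28×10^-4, f = 0.01615, h_2 = f(L/D)V²/2g = 10.19 m
Series → Q common, losses add: H = Σh = 11.47 m

H ≈ 11.5 m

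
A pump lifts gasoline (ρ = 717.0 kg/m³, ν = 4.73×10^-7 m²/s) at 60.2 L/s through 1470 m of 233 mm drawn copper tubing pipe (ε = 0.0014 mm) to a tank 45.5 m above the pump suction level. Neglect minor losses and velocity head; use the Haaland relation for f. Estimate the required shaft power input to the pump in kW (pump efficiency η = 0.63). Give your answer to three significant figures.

V = 4Q/(πD²) = 1.412 m/s; Re = 6.95×10^5; ε/D = 6.01×10^-6; f = 0.01241
h_f = f(L/D)V²/2g = 7.954 m
Total head H = z + h_f = 45.5 + 7.954 = 53.45 m
P_hyd = ρgQH = 717.0·9.81·0.0602·53.45 = 22.63 kW
P_shaft = P_hyd/η = 22.63/0.63 = 35.93 kW

P_shaft ≈ 35.9 kW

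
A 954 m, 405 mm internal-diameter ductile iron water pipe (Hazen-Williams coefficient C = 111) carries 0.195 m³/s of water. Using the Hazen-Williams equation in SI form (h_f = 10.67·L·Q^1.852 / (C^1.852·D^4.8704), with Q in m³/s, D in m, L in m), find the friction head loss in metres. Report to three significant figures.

h_f ≈ 6.56 m

h_f = 10.67·954·0.195^1.852 / (111^1.852·0.405^4.8704) = 6.558 m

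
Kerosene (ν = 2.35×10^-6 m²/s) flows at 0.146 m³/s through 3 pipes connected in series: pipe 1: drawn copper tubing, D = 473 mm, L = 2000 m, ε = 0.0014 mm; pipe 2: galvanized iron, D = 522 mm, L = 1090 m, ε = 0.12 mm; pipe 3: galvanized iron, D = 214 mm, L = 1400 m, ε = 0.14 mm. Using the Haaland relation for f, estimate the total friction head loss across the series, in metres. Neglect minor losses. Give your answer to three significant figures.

Pipe 1: V = 0.8309 m/s, Re = 1.67×10^5, ε/D = 2.96×10^-6, f = 0.01607, h_1 = f(L/D)V²/2g = 2.391 m
Pipe 2: V = 0.6822 m/s, Re = 1.52×10^5, ε/D = 2.30×10^-4, f = 0.01771, h_2 = f(L/D)V²/2g = 0.8774 m
Pipe 3: V = 4.059 m/s, Re = 3.70×10^5, ε/D = 6.54×10^-4, f = 0.01872, h_3 = f(L/D)V²/2g = 102.8 m
Series → Q common, losses add: H = Σh = 106.1 m

H ≈ 106 m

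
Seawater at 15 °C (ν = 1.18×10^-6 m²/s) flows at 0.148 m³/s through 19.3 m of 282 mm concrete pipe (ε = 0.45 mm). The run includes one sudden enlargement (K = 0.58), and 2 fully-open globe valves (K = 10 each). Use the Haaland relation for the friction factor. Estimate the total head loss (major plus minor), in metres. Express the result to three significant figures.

V = 4Q/(πD²) = 2.370 m/s; V²/2g = 0.2862 m
Re = 5.66×10^5, ε/D = 0.00160 → f = 0.02245 (Haaland)
Major: h_f = f(L/D)·V²/2g = 0.02245·68.44·0.2862 = 0.4398 m
Minor: ΣK = 20.6; h_m = ΣK·V²/2g = 5.890 m
Total H_L = 0.4398 + 5.890 = 6.329 m

H_L ≈ 6.33 m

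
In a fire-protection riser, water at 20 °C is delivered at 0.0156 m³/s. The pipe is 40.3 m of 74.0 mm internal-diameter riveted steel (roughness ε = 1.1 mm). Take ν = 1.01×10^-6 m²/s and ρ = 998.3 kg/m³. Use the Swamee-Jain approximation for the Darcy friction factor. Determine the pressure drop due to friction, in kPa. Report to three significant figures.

Δp ≈ 157 kPa

V = 4Q/(πD²) = 4·0.0156/(π·0.0740²) = 3.627 m/s
Re = VD/ν = 3.627·0.0740/1.01×10^-6 = 2.66×10^5 → turbulent
ε/D = 1.1/74.0 = 0.0149
Swamee-Jain: f = 0.04384
h_f = f(L/D)V²/(2g) = 0.04384·(40.3/0.0740)·3.627²/(2·9.81) = 16.01 m
Δp = ρg·h_f = 998.3·9.81·16.01 = 156.8 kPa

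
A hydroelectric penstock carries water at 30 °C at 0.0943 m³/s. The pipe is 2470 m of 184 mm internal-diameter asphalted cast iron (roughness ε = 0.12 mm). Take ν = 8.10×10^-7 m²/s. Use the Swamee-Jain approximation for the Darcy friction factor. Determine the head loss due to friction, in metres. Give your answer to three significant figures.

V = 4Q/(πD²) = 4·0.0943/(π·0.184²) = 3.546 m/s
Re = VD/ν = 3.546·0.184/8.10×10^-7 = 8.06×10^5 → turbulent
ε/D = 0.12/184 = 6.52×10^-4
Swamee-Jain: f = 0.01836
h_f = f(L/D)V²/(2g) = 0.01836·(2470/0.184)·3.546²/(2·9.81) = 158.0 m

h_f ≈ 158 m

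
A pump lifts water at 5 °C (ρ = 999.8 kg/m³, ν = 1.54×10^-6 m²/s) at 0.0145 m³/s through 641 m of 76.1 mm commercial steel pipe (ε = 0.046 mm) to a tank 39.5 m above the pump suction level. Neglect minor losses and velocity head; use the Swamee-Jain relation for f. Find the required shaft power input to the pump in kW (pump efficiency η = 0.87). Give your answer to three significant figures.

V = 4Q/(πD²) = 3.188 m/s; Re = 1.58×10^5; ε/D = 6.04×10^-4; f = 0.01987
h_f = f(L/D)V²/2g = 86.71 m
Total head H = z + h_f = 39.5 + 86.71 = 126.2 m
P_hyd = ρgQH = 999.8·9.81·0.0145·126.2 = 17.95 kW
P_shaft = P_hyd/η = 17.95/0.87 = 20.63 kW

P_shaft ≈ 20.6 kW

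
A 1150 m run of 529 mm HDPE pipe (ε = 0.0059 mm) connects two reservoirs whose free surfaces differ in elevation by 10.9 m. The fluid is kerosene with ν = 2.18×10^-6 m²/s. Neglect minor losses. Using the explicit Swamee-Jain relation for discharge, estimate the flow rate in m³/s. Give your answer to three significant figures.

Q ≈ 0.613 m³/s

Swamee-Jain (Type II): Q = -0.965·√(gD⁵h_f/L)·ln[ε/(3.7D) + √(3.17ν²L/(gD³h_f))]
√(gD⁵h_f/L) = √(9.81·0.529⁵·10.9/1150) = 0.06206
ε/(3.7D) = 3.01×10^-6; √(3.17ν²L/(gD³h_f)) = 3.31×10^-5
Q = -0.965·0.06206·ln(3.610×10^-5) = 0.6126 m³/s
Check: V = 2.79 m/s, Re = 6.76×10^5, f = 0.01263, h_f = 10.9 m ≈ 10.9 m ✓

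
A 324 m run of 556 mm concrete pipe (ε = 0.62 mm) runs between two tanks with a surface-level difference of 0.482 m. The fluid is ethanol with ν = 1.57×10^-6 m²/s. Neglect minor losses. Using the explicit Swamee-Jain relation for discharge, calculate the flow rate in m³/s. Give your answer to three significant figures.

Q ≈ 0.213 m³/s

Swamee-Jain (Type II): Q = -0.965·√(gD⁵h_f/L)·ln[ε/(3.7D) + √(3.17ν²L/(gD³h_f))]
√(gD⁵h_f/L) = √(9.81·0.556⁵·0.482/324) = 0.02785
ε/(3.7D) = 3.01×10^-4; √(3.17ν²L/(gD³h_f)) = 5.58×10^-5
Q = -0.965·0.02785·ln(3.572×10^-4) = 0.2133 m³/s
Check: V = 0.878 m/s, Re = 3.11×10^5, f = 0.02118, h_f = 0.485 m ≈ 0.482 m ✓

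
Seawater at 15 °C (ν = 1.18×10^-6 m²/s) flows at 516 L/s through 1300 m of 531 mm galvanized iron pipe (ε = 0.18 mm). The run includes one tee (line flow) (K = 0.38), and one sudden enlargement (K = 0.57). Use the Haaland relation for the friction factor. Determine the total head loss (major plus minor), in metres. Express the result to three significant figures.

H_L ≈ 11.0 m

V = 4Q/(πD²) = 2.330 m/s; V²/2g = 0.2767 m
Re = 1.05×10^6, ε/D = 3.39×10^-4 → f = 0.01592 (Haaland)
Major: h_f = f(L/D)·V²/2g = 0.01592·2448·0.2767 = 10.79 m
Minor: ΣK = 0.950; h_m = ΣK·V²/2g = 0.2629 m
Total H_L = 10.79 + 0.2629 = 11.05 m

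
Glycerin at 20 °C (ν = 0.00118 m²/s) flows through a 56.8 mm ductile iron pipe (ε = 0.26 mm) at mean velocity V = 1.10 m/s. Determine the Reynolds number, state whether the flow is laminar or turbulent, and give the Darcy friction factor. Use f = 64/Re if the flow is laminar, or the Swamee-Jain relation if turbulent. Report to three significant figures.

Re = VD/ν = 1.100·0.0568/0.00118 = 52.9
Re < 2300 → laminar → f = 64/Re = 1.209

Re ≈ 52.9; laminar; f = 64/Re ≈ 1.21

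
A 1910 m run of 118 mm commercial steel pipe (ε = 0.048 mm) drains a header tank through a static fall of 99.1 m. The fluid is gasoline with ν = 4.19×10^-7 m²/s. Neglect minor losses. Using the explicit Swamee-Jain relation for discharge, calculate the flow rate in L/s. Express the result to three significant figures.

Swamee-Jain (Type II): Q = -0.965·√(gD⁵h_f/L)·ln[ε/(3.7D) + √(3.17ν²L/(gD³h_f))]
√(gD⁵h_f/L) = √(9.81·0.118⁵·99.1/1910) = 0.003412
ε/(3.7D) = 1.10×10^-4; √(3.17ν²L/(gD³h_f)) = 2.58×10^-5
Q = -0.965·0.003412·ln(1.357×10^-4) = 0.02932 m³/s
Check: V = 2.68 m/s, Re = 7.55×10^5, f = 0.01682, h_f = 99.7 m ≈ 99.1 m ✓

Q ≈ 29.3 L/s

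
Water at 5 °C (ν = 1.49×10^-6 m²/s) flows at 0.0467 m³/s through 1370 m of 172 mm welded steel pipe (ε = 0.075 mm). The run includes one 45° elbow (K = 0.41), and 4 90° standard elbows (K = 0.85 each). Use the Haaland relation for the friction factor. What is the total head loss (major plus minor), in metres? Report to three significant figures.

H_L ≈ 30.4 m

V = 4Q/(πD²) = 2.010 m/s; V²/2g = 0.2059 m
Re = 2.32×10^5, ε/D = 4.36×10^-4 → f = 0.01805 (Haaland)
Major: h_f = f(L/D)·V²/2g = 0.01805·7965·0.2059 = 29.61 m
Minor: ΣK = 3.81; h_m = ΣK·V²/2g = 0.7845 m
Total H_L = 29.61 + 0.7845 = 30.39 m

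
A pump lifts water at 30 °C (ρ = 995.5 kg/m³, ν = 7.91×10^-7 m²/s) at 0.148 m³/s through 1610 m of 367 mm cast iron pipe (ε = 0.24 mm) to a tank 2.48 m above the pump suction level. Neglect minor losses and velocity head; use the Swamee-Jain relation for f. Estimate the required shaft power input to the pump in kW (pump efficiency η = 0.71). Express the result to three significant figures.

P_shaft ≈ 21.5 kW

V = 4Q/(πD²) = 1.399 m/s; Re = 6.49×10^5; ε/D = 6.54×10^-4; f = 0.01849
h_f = f(L/D)V²/2g = 8.093 m
Total head H = z + h_f = 2.48 + 8.093 = 10.57 m
P_hyd = ρgQH = 995.5·9.81·0.148·10.57 = 15.28 kW
P_shaft = P_hyd/η = 15.28/0.71 = 21.52 kW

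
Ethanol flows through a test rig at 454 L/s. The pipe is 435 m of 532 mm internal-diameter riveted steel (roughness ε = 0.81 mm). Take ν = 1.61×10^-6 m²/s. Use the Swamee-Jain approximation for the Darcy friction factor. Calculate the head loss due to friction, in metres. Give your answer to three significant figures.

V = 4Q/(πD²) = 4·0.454/(π·0.532²) = 2.042 m/s
Re = VD/ν = 2.042·0.532/1.61×10^-6 = 6.75×10^5 → turbulent
ε/D = 0.81/532 = 0.00152
Swamee-Jain: f = 0.02224
h_f = f(L/D)V²/(2g) = 0.02224·(435/0.532)·2.042²/(2·9.81) = 3.867 m

h_f ≈ 3.87 m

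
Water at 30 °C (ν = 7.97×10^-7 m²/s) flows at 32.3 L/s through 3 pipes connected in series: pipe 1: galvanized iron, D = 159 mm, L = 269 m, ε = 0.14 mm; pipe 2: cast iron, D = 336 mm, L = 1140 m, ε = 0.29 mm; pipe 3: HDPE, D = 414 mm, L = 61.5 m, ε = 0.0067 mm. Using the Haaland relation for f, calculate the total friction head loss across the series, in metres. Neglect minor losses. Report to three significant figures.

H ≈ 5.03 m

Pipe 1: V = 1.627 m/s, Re = 3.25×10^5, ε/D = 8.81×10^-4, f = 0.01994, h_1 = f(L/D)V²/2g = 4.550 m
Pipe 2: V = 0.3643 m/s, Re = 1.54×10^5, ε/D = 8.63×10^-4, f = 0.02071, h_2 = f(L/D)V²/2g = 0.4752 m
Pipe 3: V = 0.2399 m/s, Re = 1.25×10^5, ε/D = 1.62×10^-5, f = 0.01710, h_3 = f(L/D)V²/2g = 0.007455 m
Series → Q common, losses add: H = Σh = 5.033 m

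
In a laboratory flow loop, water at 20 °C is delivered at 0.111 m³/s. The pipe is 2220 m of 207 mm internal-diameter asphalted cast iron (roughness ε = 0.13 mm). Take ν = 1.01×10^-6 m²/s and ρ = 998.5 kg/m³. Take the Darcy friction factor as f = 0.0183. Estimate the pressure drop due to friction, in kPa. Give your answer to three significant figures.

V = 4Q/(πD²) = 4·0.111/(π·0.207²) = 3.298 m/s
h_f = f(L/D)V²/(2g) = 0.01830·(2220/0.207)·3.298²/(2·9.81) = 108.8 m
Δp = ρg·h_f = 998.5·9.81·108.8 = 1066 kPa

Δp ≈ 1070 kPa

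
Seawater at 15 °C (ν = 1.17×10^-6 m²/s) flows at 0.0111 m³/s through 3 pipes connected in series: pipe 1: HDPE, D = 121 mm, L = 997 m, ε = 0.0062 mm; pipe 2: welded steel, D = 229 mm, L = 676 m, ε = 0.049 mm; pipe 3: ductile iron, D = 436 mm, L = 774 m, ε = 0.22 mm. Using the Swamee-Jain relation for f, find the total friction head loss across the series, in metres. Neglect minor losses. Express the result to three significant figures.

Pipe 1: V = 0.9653 m/s, Re = 9.98×10^4, ε/D = 5.12×10^-5, f = 0.01818, h_1 = f(L/D)V²/2g = 7.113 m
Pipe 2: V = 0.2695 m/s, Re = 5.27×10^4, ε/D = 2.14×10^-4, f = 0.02138, h_2 = f(L/D)V²/2g = 0.2336 m
Pipe 3: V = 0.07435 m/s, Re = 2.77×10^4, ε/D = 5.05×10^-4, f = 0.02524, h_3 = f(L/D)V²/2g = 0.01262 m
Series → Q common, losses add: H = Σh = 7.360 m

H ≈ 7.36 m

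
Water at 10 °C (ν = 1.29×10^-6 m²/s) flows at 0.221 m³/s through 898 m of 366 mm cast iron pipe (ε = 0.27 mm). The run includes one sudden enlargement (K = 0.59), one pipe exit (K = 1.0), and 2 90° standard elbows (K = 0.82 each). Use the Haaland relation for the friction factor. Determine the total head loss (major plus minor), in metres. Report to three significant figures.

H_L ≈ 11.1 m

V = 4Q/(πD²) = 2.101 m/s; V²/2g = 0.2249 m
Re = 5.96×10^5, ε/D = 7.38×10^-4 → f = 0.01884 (Haaland)
Major: h_f = f(L/D)·V²/2g = 0.01884·2454·0.2249 = 10.40 m
Minor: ΣK = 3.23; h_m = ΣK·V²/2g = 0.7264 m
Total H_L = 10.40 + 0.7264 = 11.12 m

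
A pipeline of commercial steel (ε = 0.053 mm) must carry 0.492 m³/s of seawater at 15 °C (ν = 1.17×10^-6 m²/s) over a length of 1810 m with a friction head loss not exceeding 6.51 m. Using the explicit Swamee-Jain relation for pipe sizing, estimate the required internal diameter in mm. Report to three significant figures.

D ≈ 601 mm

Swamee-Jain (Type III): D = 0.66·[ε^1.25·(LQ²/(gh_f))^4.75 + ν·Q^9.4·(L/(gh_f))^5.2]^0.04
LQ²/(gh_f) = 6.861; L/(gh_f) = 28.34
Term 1 = ε^1.25·(…)^4.75 = 0.0425; Term 2 = ν·Q^9.4·(…)^5.2 = 0.0531
D = 0.66·(0.0425 + 0.0531)^0.04 = 0.6008 m = 601 mm
Check: V = 1.74 m/s, Re = 8.91×10^5, f = 0.01347, h_f = 6.23 m ≈ 6.51 m ✓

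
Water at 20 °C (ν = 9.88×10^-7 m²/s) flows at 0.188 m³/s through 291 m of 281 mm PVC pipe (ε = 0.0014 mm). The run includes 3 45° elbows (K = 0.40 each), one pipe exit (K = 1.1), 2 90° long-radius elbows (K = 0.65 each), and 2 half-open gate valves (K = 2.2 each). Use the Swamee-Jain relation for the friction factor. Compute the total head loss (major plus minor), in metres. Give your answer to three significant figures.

H_L ≈ 9.58 m

V = 4Q/(πD²) = 3.031 m/s; V²/2g = 0.4684 m
Re = 8.62×10^5, ε/D = 4.98×10^-6 → f = 0.01202 (Swamee-Jain)
Major: h_f = f(L/D)·V²/2g = 0.01202·1036·0.4684 = 5.829 m
Minor: ΣK = 8.00; h_m = ΣK·V²/2g = 3.747 m
Total H_L = 5.829 + 3.747 = 9.576 m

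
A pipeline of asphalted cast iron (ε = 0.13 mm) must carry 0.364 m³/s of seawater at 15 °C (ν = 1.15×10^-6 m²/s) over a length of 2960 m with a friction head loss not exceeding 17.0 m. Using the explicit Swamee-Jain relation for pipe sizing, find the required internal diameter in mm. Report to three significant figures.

D ≈ 502 mm

Swamee-Jain (Type III): D = 0.66·[ε^1.25·(LQ²/(gh_f))^4.75 + ν·Q^9.4·(L/(gh_f))^5.2]^0.04
LQ²/(gh_f) = 2.352; L/(gh_f) = 17.75
Term 1 = ε^1.25·(…)^4.75 = 8.06×10^-4; Term 2 = ν·Q^9.4·(…)^5.2 = 2.70×10^-4
D = 0.66·(8.06×10^-4 + 2.70×10^-4)^0.04 = 0.5021 m = 502 mm
Check: V = 1.84 m/s, Re = 8.03×10^5, f = 0.01555, h_f = 15.8 m ≈ 17.0 m ✓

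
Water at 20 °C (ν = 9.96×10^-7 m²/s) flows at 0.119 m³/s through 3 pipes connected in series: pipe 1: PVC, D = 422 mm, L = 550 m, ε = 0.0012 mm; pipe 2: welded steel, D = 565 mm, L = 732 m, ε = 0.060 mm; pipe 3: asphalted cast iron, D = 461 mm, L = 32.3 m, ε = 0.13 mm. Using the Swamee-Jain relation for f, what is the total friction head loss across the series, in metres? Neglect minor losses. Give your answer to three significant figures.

H ≈ 0.934 m

Pipe 1: V = 0.8508 m/s, Re = 3.60×10^5, ε/D = 2.84×10^-6, f = 0.01393, h_1 = f(L/D)V²/2g = 0.6698 m
Pipe 2: V = 0.4746 m/s, Re = 2.69×10^5, ε/D = 1.06×10^-4, f = 0.01573, h_2 = f(L/D)V²/2g = 0.2340 m
Pipe 3: V = 0.7129 m/s, Re = 3.30×10^5, ε/D = 2.82×10^-4, f = 0.01678, h_3 = f(L/D)V²/2g = 0.03046 m
Series → Q common, losses add: H = Σh = 0.9343 m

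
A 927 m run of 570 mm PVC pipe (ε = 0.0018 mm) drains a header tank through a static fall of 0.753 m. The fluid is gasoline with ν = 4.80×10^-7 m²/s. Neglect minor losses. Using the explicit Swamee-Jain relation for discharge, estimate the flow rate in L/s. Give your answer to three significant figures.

Q ≈ 226 L/s

Swamee-Jain (Type II): Q = -0.965·√(gD⁵h_f/L)·ln[ε/(3.7D) + √(3.17ν²L/(gD³h_f))]
√(gD⁵h_f/L) = √(9.81·0.570⁵·0.753/927) = 0.02190
ε/(3.7D) = 8.53×10^-7; √(3.17ν²L/(gD³h_f)) = 2.22×10^-5
Q = -0.965·0.02190·ln(2.310×10^-5) = 0.2256 m³/s
Check: V = 0.884 m/s, Re = 1.05×10^6, f = 0.01159, h_f = 0.751 m ≈ 0.753 m ✓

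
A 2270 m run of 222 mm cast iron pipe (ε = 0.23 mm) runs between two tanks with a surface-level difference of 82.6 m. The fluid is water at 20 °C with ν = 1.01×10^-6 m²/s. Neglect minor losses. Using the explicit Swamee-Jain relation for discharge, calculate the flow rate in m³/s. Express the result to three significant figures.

Q ≈ 0.108 m³/s

Swamee-Jain (Type II): Q = -0.965·√(gD⁵h_f/L)·ln[ε/(3.7D) + √(3.17ν²L/(gD³h_f))]
√(gD⁵h_f/L) = √(9.81·0.222⁵·82.6/2270) = 0.01387
ε/(3.7D) = 2.80×10^-4; √(3.17ν²L/(gD³h_f)) = 2.88×10^-5
Q = -0.965·0.01387·ln(3.088×10^-4) = 0.1082 m³/s
Check: V = 2.80 m/s, Re = 6.15×10^5, f = 0.02040, h_f = 83.1 m ≈ 82.6 m ✓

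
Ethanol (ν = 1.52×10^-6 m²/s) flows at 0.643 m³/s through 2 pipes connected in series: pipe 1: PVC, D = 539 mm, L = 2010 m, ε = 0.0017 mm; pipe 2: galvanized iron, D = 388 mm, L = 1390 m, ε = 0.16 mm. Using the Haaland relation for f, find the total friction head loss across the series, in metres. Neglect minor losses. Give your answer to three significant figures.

H ≈ 106 m

Pipe 1: V = 2.818 m/s, Re = 9.99×10^5, ε/D = 3.15×10^-6, f = 0.01164, h_1 = f(L/D)V²/2g = 17.57 m
Pipe 2: V = 5.438 m/s, Re = 1.39×10^6, ε/D = 4.12×10^-4, f = 0.01640, h_2 = f(L/D)V²/2g = 88.57 m
Series → Q common, losses add: H = Σh = 106.1 m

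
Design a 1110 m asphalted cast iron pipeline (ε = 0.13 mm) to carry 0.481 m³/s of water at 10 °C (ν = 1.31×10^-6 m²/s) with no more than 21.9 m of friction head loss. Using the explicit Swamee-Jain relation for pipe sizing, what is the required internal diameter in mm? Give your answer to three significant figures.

Swamee-Jain (Type III): D = 0.66·[ε^1.25·(LQ²/(gh_f))^4.75 + ν·Q^9.4·(L/(gh_f))^5.2]^0.04
LQ²/(gh_f) = 1.195; L/(gh_f) = 5.167
Term 1 = ε^1.25·(…)^4.75 = 3.24×10^-5; Term 2 = ν·Q^9.4·(…)^5.2 = 6.89×10^-6
D = 0.66·(3.24×10^-5 + 6.89×10^-6)^0.04 = 0.4399 m = 440 mm
Check: V = 3.17 m/s, Re = 1.06×10^6, f = 0.01568, h_f = 20.2 m ≈ 21.9 m ✓

D ≈ 440 mm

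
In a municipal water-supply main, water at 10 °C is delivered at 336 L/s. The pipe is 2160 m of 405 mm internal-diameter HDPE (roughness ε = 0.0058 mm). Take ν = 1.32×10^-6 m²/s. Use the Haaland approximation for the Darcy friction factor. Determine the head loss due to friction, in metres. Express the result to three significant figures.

h_f ≈ 22.7 m

V = 4Q/(πD²) = 4·0.336/(π·0.405²) = 2.608 m/s
Re = VD/ν = 2.608·0.405/1.32×10^-6 = 8.00×10^5 → turbulent
ε/D = 0.0058/405 = 1.43×10^-5
Haaland: f = 0.01226
h_f = f(L/D)V²/(2g) = 0.01226·(2160/0.405)·2.608²/(2·9.81) = 22.67 m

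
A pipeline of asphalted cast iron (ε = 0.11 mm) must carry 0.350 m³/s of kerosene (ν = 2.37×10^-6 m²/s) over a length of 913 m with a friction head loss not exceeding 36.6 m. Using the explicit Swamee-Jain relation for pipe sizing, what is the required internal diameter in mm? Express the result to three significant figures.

D ≈ 339 mm

Swamee-Jain (Type III): D = 0.66·[ε^1.25·(LQ²/(gh_f))^4.75 + ν·Q^9.4·(L/(gh_f))^5.2]^0.04
LQ²/(gh_f) = 0.3115; L/(gh_f) = 2.543
Term 1 = ε^1.25·(…)^4.75 = 4.42×10^-8; Term 2 = ν·Q^9.4·(…)^5.2 = 1.57×10^-8
D = 0.66·(4.42×10^-8 + 1.57×10^-8)^0.04 = 0.3394 m = 339 mm
Check: V = 3.87 m/s, Re = 5.54×10^5, f = 0.01645, h_f = 33.8 m ≈ 36.6 m ✓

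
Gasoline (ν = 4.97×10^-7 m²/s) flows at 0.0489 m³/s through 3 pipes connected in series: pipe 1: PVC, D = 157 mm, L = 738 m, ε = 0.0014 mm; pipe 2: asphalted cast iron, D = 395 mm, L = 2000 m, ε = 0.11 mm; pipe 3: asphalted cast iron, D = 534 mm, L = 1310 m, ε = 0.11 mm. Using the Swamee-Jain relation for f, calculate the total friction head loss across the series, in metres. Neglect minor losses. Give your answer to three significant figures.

Pipe 1: V = 2.526 m/s, Re = 7.98×10^5, ε/D = 8.92×10^-6, f = 0.01225, h_1 = f(L/D)V²/2g = 18.73 m
Pipe 2: V = 0.3990 m/s, Re = 3.17×10^5, ε/D = 2.78×10^-4, f = 0.01682, h_2 = f(L/D)V²/2g = 0.6912 m
Pipe 3: V = 0.2183 m/s, Re = 2.35×10^5, ε/D = 2.06×10^-4, f = 0.01683, h_3 = f(L/D)V²/2g = 0.1003 m
Series → Q common, losses add: H = Σh = 19.52 m

H ≈ 19.5 m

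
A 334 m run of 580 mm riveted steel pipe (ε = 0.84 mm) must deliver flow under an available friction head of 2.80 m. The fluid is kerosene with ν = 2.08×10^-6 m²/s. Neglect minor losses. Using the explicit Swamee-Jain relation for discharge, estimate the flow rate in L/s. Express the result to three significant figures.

Swamee-Jain (Type II): Q = -0.965·√(gD⁵h_f/L)·ln[ε/(3.7D) + √(3.17ν²L/(gD³h_f))]
√(gD⁵h_f/L) = √(9.81·0.580⁵·2.80/334) = 0.07347
ε/(3.7D) = 3.91×10^-4; √(3.17ν²L/(gD³h_f)) = 2.92×10^-5
Q = -0.965·0.07347·ln(4.207×10^-4) = 0.5511 m³/s
Check: V = 2.09 m/s, Re = 5.82×10^5, f = 0.02204, h_f = 2.81 m ≈ 2.80 m ✓

Q ≈ 551 L/s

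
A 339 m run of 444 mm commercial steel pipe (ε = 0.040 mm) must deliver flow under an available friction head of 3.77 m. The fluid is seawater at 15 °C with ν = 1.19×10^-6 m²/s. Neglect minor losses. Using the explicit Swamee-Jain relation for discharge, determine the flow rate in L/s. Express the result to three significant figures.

Swamee-Jain (Type II): Q = -0.965·√(gD⁵h_f/L)·ln[ε/(3.7D) + √(3.17ν²L/(gD³h_f))]
√(gD⁵h_f/L) = √(9.81·0.444⁵·3.77/339) = 0.04339
ε/(3.7D) = 2.43×10^-5; √(3.17ν²L/(gD³h_f)) = 2.17×10^-5
Q = -0.965·0.04339·ln(4.603×10^-5) = 0.4181 m³/s
Check: V = 2.70 m/s, Re = 1.01×10^6, f = 0.01335, h_f = 3.79 m ≈ 3.77 m ✓

Q ≈ 418 L/s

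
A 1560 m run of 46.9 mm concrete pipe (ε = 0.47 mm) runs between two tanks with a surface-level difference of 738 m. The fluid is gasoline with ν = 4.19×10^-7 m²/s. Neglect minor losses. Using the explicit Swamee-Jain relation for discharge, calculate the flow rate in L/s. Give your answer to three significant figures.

Swamee-Jain (Type II): Q = -0.965·√(gD⁵h_f/L)·ln[ε/(3.7D) + √(3.17ν²L/(gD³h_f))]
√(gD⁵h_f/L) = √(9.81·0.0469⁵·738/1560) = 0.001026
ε/(3.7D) = 0.00271; √(3.17ν²L/(gD³h_f)) = 3.41×10^-5
Q = -0.965·0.001026·ln(0.002743) = 0.005842 m³/s
Check: V = 3.38 m/s, Re = 3.78×10^5, f = 0.03819, h_f = 740 m ≈ 738 m ✓

Q ≈ 5.84 L/s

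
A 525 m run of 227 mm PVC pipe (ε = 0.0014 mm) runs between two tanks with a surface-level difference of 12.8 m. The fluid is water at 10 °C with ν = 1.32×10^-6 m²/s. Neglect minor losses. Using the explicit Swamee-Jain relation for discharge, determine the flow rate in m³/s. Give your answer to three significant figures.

Swamee-Jain (Type II): Q = -0.965·√(gD⁵h_f/L)·ln[ε/(3.7D) + √(3.17ν²L/(gD³h_f))]
√(gD⁵h_f/L) = √(9.81·0.227⁵·12.8/525) = 0.01201
ε/(3.7D) = 1.67×10^-6; √(3.17ν²L/(gD³h_f)) = 4.44×10^-5
Q = -0.965·0.01201·ln(4.610×10^-5) = 0.1157 m³/s
Check: V = 2.86 m/s, Re = 4.92×10^5, f = 0.01323, h_f = 12.7 m ≈ 12.8 m ✓

Q ≈ 0.116 m³/s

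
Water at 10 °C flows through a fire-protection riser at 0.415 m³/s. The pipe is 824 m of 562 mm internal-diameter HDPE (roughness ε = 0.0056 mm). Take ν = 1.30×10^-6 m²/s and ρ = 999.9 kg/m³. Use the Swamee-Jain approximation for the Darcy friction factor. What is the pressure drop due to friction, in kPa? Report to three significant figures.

V = 4Q/(πD²) = 4·0.415/(π·0.562²) = 1.673 m/s
Re = VD/ν = 1.673·0.562/1.30×10^-6 = 7.23×10^5 → turbulent
ε/D = 0.0056/562 = 9.96×10^-6
Swamee-Jain: f = 0.01247
h_f = f(L/D)V²/(2g) = 0.01247·(824/0.562)·1.673²/(2·9.81) = 2.608 m
Δp = ρg·h_f = 999.9·9.81·2.608 = 25.58 kPa

Δp ≈ 25.6 kPa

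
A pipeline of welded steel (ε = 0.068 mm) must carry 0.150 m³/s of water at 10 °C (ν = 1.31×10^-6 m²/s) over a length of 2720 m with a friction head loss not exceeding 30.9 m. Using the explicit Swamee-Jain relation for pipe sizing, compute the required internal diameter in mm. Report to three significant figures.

Swamee-Jain (Type III): D = 0.66·[ε^1.25·(LQ²/(gh_f))^4.75 + ν·Q^9.4·(L/(gh_f))^5.2]^0.04
LQ²/(gh_f) = 0.2019; L/(gh_f) = 8.973
Term 1 = ε^1.25·(…)^4.75 = 3.09×10^-9; Term 2 = ν·Q^9.4·(…)^5.2 = 2.13×10^-9
D = 0.66·(3.09×10^-9 + 2.13×10^-9)^0.04 = 0.3078 m = 308 mm
Check: V = 2.02 m/s, Re = 4.74×10^5, f = 0.01577, h_f = 28.9 m ≈ 30.9 m ✓

D ≈ 308 mm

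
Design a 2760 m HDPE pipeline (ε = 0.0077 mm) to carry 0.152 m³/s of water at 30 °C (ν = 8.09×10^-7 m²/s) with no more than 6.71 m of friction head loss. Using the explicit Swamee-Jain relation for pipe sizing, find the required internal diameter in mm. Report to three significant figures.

Swamee-Jain (Type III): D = 0.66·[ε^1.25·(LQ²/(gh_f))^4.75 + ν·Q^9.4·(L/(gh_f))^5.2]^0.04
LQ²/(gh_f) = 0.9687; L/(gh_f) = 41.93
Term 1 = ε^1.25·(…)^4.75 = 3.49×10^-7; Term 2 = ν·Q^9.4·(…)^5.2 = 4.51×10^-6
D = 0.66·(3.49×10^-7 + 4.51×10^-6)^0.04 = 0.4046 m = 405 mm
Check: V = 1.18 m/s, Re = 5.91×10^5, f = 0.01304, h_f = 6.34 m ≈ 6.71 m ✓

D ≈ 405 mm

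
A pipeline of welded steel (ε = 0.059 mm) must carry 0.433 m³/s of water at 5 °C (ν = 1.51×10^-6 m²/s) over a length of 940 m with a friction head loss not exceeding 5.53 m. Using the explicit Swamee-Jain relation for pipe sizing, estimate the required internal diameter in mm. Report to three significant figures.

D ≈ 523 mm

Swamee-Jain (Type III): D = 0.66·[ε^1.25·(LQ²/(gh_f))^4.75 + ν·Q^9.4·(L/(gh_f))^5.2]^0.04
LQ²/(gh_f) = 3.249; L/(gh_f) = 17.33
Term 1 = ε^1.25·(…)^4.75 = 0.00139; Term 2 = ν·Q^9.4·(…)^5.2 = 0.00160
D = 0.66·(0.00139 + 0.00160)^0.04 = 0.5231 m = 523 mm
Check: V = 2.01 m/s, Re = 6.98×10^5, f = 0.01412, h_f = 5.25 m ≈ 5.53 m ✓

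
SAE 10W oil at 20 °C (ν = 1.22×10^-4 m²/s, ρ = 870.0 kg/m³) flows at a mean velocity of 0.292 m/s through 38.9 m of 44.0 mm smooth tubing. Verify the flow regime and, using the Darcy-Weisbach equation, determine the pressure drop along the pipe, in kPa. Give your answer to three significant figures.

Δp ≈ 19.9 kPa

Re = VD/ν = 0.292·0.04400/1.22×10^-4 = 105 → laminar (Re < 2300)
f = 64/Re = 0.6077
h_f = f(L/D)V²/(2g) = 0.6077·(38.9/0.04400)·0.292²/(2·9.81) = 2.335 m
Δp = ρg·h_f = 870.0·9.81·2.335 = 19.93 kPa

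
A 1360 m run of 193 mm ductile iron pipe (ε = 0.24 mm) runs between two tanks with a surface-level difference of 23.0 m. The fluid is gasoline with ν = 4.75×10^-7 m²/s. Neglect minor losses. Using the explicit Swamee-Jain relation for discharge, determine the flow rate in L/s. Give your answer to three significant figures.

Swamee-Jain (Type II): Q = -0.965·√(gD⁵h_f/L)·ln[ε/(3.7D) + √(3.17ν²L/(gD³h_f))]
√(gD⁵h_f/L) = √(9.81·0.193⁵·23.0/1360) = 0.006665
ε/(3.7D) = 3.36×10^-4; √(3.17ν²L/(gD³h_f)) = 2.45×10^-5
Q = -0.965·0.006665·ln(3.606×10^-4) = 0.05099 m³/s
Check: V = 1.74 m/s, Re = 7.08×10^5, f = 0.02119, h_f = 23.1 m ≈ 23.0 m ✓

Q ≈ 51.0 L/s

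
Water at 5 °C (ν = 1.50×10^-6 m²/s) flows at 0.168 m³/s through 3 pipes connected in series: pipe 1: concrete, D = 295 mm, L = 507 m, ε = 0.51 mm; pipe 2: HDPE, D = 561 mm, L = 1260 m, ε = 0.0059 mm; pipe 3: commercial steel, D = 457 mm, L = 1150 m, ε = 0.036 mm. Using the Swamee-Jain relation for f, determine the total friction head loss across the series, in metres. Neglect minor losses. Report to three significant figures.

H ≈ 15.0 m

Pipe 1: V = 2.458 m/s, Re = 4.83×10^5, ε/D = 0.00173, f = 0.02308, h_1 = f(L/D)V²/2g = 12.21 m
Pipe 2: V = 0.6797 m/s, Re = 2.54×10^5, ε/D = 1.05×10^-5, f = 0.01494, h_2 = f(L/D)V²/2g = 0.7902 m
Pipe 3: V = 1.024 m/s, Re = 3.12×10^5, ε/D = 7.88×10^-5, f = 0.01514, h_3 = f(L/D)V²/2g = 2.037 m
Series → Q common, losses add: H = Σh = 15.04 m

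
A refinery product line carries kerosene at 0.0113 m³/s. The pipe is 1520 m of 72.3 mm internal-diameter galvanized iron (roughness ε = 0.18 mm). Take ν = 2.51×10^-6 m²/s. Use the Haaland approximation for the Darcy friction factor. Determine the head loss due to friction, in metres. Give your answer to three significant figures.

V = 4Q/(πD²) = 4·0.0113/(π·0.0723²) = 2.752 m/s
Re = VD/ν = 2.752·0.0723/2.51×10^-6 = 7.93×10^4 → turbulent
ε/D = 0.18/72.3 = 0.00249
Haaland: f = 0.02653
h_f = f(L/D)V²/(2g) = 0.02653·(1520/0.0723)·2.752²/(2·9.81) = 215.4 m

h_f ≈ 215 m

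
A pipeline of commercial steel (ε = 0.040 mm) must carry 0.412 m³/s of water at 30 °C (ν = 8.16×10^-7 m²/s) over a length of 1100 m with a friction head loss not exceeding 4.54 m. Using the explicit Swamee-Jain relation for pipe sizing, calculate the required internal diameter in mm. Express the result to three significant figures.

Swamee-Jain (Type III): D = 0.66·[ε^1.25·(LQ²/(gh_f))^4.75 + ν·Q^9.4·(L/(gh_f))^5.2]^0.04
LQ²/(gh_f) = 4.192; L/(gh_f) = 24.70
Term 1 = ε^1.25·(…)^4.75 = 0.00288; Term 2 = ν·Q^9.4·(…)^5.2 = 0.00342
D = 0.66·(0.00288 + 0.00342)^0.04 = 0.5389 m = 539 mm
Check: V = 1.81 m/s, Re = 1.19×10^6, f = 0.01290, h_f = 4.38 m ≈ 4.54 m ✓

D ≈ 539 mm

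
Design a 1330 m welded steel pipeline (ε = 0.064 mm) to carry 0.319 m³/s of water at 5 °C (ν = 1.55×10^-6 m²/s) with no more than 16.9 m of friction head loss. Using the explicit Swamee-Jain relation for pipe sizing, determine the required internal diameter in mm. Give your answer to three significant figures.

D ≈ 401 mm

Swamee-Jain (Type III): D = 0.66·[ε^1.25·(LQ²/(gh_f))^4.75 + ν·Q^9.4·(L/(gh_f))^5.2]^0.04
LQ²/(gh_f) = 0.8164; L/(gh_f) = 8.022
Term 1 = ε^1.25·(…)^4.75 = 2.18×10^-6; Term 2 = ν·Q^9.4·(…)^5.2 = 1.69×10^-6
D = 0.66·(2.18×10^-6 + 1.69×10^-6)^0.04 = 0.4009 m = 401 mm
Check: V = 2.53 m/s, Re = 6.54×10^5, f = 0.01476, h_f = 15.9 m ≈ 16.9 m ✓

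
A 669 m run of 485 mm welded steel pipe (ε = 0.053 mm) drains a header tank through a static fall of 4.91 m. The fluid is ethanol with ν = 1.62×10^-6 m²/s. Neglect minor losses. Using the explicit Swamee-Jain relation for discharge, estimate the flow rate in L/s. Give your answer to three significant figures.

Q ≈ 411 L/s

Swamee-Jain (Type II): Q = -0.965·√(gD⁵h_f/L)·ln[ε/(3.7D) + √(3.17ν²L/(gD³h_f))]
√(gD⁵h_f/L) = √(9.81·0.485⁵·4.91/669) = 0.04396
ε/(3.7D) = 2.95×10^-5; √(3.17ν²L/(gD³h_f)) = 3.18×10^-5
Q = -0.965·0.04396·ln(6.136×10^-5) = 0.4114 m³/s
Check: V = 2.23 m/s, Re = 6.67×10^5, f = 0.01414, h_f = 4.93 m ≈ 4.91 m ✓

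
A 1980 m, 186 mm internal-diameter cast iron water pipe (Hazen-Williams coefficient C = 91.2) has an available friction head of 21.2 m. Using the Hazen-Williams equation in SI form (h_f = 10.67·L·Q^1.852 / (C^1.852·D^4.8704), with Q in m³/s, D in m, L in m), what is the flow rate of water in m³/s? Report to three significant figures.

Q ≈ 0.0263 m³/s

Rearranging: Q = [h_f·C^1.852·D^4.8704 / (10.67·L)]^(1/1.852)
Q = [21.2·91.2^1.852·0.186^4.8704 / (10.67·1980)]^0.540 = 0.02630 m³/s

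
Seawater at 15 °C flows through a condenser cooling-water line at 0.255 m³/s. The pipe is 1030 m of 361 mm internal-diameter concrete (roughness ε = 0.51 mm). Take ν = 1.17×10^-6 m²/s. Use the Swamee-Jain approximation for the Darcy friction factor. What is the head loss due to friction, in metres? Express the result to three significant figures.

h_f ≈ 19.7 m

V = 4Q/(πD²) = 4·0.255/(π·0.361²) = 2.491 m/s
Re = VD/ν = 2.491·0.361/1.17×10^-6 = 7.69×10^5 → turbulent
ε/D = 0.51/361 = 0.00141
Swamee-Jain: f = 0.02180
h_f = f(L/D)V²/(2g) = 0.02180·(1030/0.361)·2.491²/(2·9.81) = 19.68 m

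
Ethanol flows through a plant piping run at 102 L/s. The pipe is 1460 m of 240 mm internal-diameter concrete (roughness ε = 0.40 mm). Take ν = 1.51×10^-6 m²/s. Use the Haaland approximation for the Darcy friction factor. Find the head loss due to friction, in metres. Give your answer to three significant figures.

h_f ≈ 36.1 m

V = 4Q/(πD²) = 4·0.102/(π·0.240²) = 2.255 m/s
Re = VD/ν = 2.255·0.240/1.51×10^-6 = 3.58×10^5 → turbulent
ε/D = 0.40/240 = 0.00167
Haaland: f = 0.02288
h_f = f(L/D)V²/(2g) = 0.02288·(1460/0.240)·2.255²/(2·9.81) = 36.06 m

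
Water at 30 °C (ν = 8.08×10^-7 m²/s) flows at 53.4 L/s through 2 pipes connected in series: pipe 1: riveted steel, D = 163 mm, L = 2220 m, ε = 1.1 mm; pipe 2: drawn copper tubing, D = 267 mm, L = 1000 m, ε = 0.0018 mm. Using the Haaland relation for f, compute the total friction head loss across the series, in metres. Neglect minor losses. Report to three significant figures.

H ≈ 155 m

Pipe 1: V = 2.559 m/s, Re = 5.16×10^5, ε/D = 0.00675, f = 0.03353, h_1 = f(L/D)V²/2g = 152.4 m
Pipe 2: V = 0.9537 m/s, Re = 3.15×10^5, ε/D = 6.74×10^-6, f = 0.01427, h_2 = f(L/D)V²/2g = 2.477 m
Series → Q common, losses add: H = Σh = 154.9 m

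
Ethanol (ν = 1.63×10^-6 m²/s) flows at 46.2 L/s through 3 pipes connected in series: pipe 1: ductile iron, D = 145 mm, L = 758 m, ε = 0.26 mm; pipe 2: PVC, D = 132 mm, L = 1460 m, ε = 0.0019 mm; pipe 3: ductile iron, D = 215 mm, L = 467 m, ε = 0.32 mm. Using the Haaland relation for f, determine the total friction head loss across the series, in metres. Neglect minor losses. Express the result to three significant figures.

H ≈ 148 m

Pipe 1: V = 2.798 m/s, Re = 2.49×10^5, ε/D = 0.00179, f = 0.02349, h_1 = f(L/D)V²/2g = 48.98 m
Pipe 2: V = 3.376 m/s, Re = 2.73×10^5, ε/D = 1.44×10^-5, f = 0.01471, h_2 = f(L/D)V²/2g = 94.49 m
Pipe 3: V = 1.273 m/s, Re = 1.68×10^5, ε/D = 0.00149, f = 0.02285, h_3 = f(L/D)V²/2g = 4.097 m
Series → Q common, losses add: H = Σh = 147.6 m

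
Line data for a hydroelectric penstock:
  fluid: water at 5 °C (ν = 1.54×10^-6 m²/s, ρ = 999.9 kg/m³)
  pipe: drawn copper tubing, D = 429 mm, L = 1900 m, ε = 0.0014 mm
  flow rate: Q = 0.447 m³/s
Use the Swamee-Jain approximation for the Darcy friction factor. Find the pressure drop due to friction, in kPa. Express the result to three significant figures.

Δp ≈ 254 kPa

V = 4Q/(πD²) = 4·0.447/(π·0.429²) = 3.092 m/s
Re = VD/ν = 3.092·0.429/1.54×10^-6 = 8.61×10^5 → turbulent
ε/D = 0.0014/429 = 3.26×10^-6
Swamee-Jain: f = 0.01198
h_f = f(L/D)V²/(2g) = 0.01198·(1900/0.429)·3.092²/(2·9.81) = 25.86 m
Δp = ρg·h_f = 999.9·9.81·25.86 = 253.7 kPa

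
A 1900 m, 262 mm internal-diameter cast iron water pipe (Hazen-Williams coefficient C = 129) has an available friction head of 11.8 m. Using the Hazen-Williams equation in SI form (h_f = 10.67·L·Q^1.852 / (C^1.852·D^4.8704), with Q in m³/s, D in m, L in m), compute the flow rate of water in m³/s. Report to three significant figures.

Rearranging: Q = [h_f·C^1.852·D^4.8704 / (10.67·L)]^(1/1.852)
Q = [11.8·129^1.852·0.262^4.8704 / (10.67·1900)]^0.540 = 0.06824 m³/s

Q ≈ 0.0682 m³/s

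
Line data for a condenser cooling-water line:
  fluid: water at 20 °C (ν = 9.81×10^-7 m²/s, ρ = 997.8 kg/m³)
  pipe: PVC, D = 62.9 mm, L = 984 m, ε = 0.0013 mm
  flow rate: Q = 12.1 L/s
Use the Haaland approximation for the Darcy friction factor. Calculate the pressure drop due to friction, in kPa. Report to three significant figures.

Δp ≈ 1780 kPa

V = 4Q/(πD²) = 4·0.0121/(π·0.0629²) = 3.894 m/s
Re = VD/ν = 3.894·0.0629/9.81×10^-7 = 2.50×10^5 → turbulent
ε/D = 0.0013/62.9 = 2.07×10^-5
Haaland: f = 0.01500
h_f = f(L/D)V²/(2g) = 0.01500·(984/0.0629)·3.894²/(2·9.81) = 181.4 m
Δp = ρg·h_f = 997.8·9.81·181.4 = 1775 kPa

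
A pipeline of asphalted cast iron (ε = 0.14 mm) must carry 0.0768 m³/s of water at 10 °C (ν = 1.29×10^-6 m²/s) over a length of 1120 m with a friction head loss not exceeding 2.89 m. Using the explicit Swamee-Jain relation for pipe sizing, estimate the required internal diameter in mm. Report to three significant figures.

Swamee-Jain (Type III): D = 0.66·[ε^1.25·(LQ²/(gh_f))^4.75 + ν·Q^9.4·(L/(gh_f))^5.2]^0.04
LQ²/(gh_f) = 0.2330; L/(gh_f) = 39.50
Term 1 = ε^1.25·(…)^4.75 = 1.51×10^-8; Term 2 = ν·Q^9.4·(…)^5.2 = 8.62×10^-9
D = 0.66·(1.51×10^-8 + 8.62×10^-9)^0.04 = 0.3270 m = 327 mm
Check: V = 0.915 m/s, Re = 2.32×10^5, f = 0.01829, h_f = 2.67 m ≈ 2.89 m ✓

D ≈ 327 mm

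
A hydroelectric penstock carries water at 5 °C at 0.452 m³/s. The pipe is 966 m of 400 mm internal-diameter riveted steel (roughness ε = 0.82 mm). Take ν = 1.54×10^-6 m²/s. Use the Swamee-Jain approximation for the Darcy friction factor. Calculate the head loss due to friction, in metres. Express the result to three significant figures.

h_f ≈ 38.0 m

V = 4Q/(πD²) = 4·0.452/(π·0.400²) = 3.597 m/s
Re = VD/ν = 3.597·0.400/1.54×10^-6 = 9.34×10^5 → turbulent
ε/D = 0.82/400 = 0.00205
Swamee-Jain: f = 0.02385
h_f = f(L/D)V²/(2g) = 0.02385·(966/0.400)·3.597²/(2·9.81) = 37.98 m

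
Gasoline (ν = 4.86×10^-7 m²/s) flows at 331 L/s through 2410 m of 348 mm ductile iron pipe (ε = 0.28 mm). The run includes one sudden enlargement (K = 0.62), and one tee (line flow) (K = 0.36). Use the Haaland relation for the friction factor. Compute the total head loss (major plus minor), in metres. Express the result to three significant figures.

H_L ≈ 81.0 m

V = 4Q/(πD²) = 3.480 m/s; V²/2g = 0.6172 m
Re = 2.49×10^6, ε/D = 8.05×10^-4 → f = 0.01880 (Haaland)
Major: h_f = f(L/D)·V²/2g = 0.01880·6925·0.6172 = 80.37 m
Minor: ΣK = 0.980; h_m = ΣK·V²/2g = 0.6049 m
Total H_L = 80.37 + 0.6049 = 80.97 m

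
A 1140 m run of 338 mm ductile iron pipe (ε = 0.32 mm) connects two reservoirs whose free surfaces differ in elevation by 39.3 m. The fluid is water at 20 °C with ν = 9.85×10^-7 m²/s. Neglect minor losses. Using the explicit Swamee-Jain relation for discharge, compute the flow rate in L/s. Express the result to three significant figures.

Q ≈ 306 L/s

Swamee-Jain (Type II): Q = -0.965·√(gD⁵h_f/L)·ln[ε/(3.7D) + √(3.17ν²L/(gD³h_f))]
√(gD⁵h_f/L) = √(9.81·0.338⁵·39.3/1140) = 0.03863
ε/(3.7D) = 2.56×10^-4; √(3.17ν²L/(gD³h_f)) = 1.53×10^-5
Q = -0.965·0.03863·ln(2.712×10^-4) = 0.3061 m³/s
Check: V = 3.41 m/s, Re = 1.17×10^6, f = 0.01973, h_f = 39.5 m ≈ 39.3 m ✓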